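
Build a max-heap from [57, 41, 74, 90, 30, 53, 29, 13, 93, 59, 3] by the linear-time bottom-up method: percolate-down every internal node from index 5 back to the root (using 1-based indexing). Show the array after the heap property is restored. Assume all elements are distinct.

[93, 90, 74, 57, 59, 53, 29, 13, 41, 30, 3]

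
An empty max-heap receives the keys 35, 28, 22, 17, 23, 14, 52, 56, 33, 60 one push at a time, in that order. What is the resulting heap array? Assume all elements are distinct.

[60, 56, 35, 33, 52, 14, 22, 17, 28, 23]

Insert 35:
  append 35 at index 0 → [35] (no swap needed)
Insert 28:
  append 28 at index 1 → [35, 28] (no swap needed)
Insert 22:
  append 22 at index 2 → [35, 28, 22] (no swap needed)
Insert 17:
  append 17 at index 3 → [35, 28, 22, 17] (no swap needed)
Insert 23:
  append 23 at index 4 → [35, 28, 22, 17, 23] (no swap needed)
Insert 14:
  append 14 at index 5 → [35, 28, 22, 17, 23, 14] (no swap needed)
Insert 52:
  append 52 at index 6 → [35, 28, 22, 17, 23, 14, 52]
  52 > parent 22 at index 2, swap → [35, 28, 52, 17, 23, 14, 22]
  52 > parent 35 at index 0, swap → [52, 28, 35, 17, 23, 14, 22]
Insert 56:
  append 56 at index 7 → [52, 28, 35, 17, 23, 14, 22, 56]
  56 > parent 17 at index 3, swap → [52, 28, 35, 56, 23, 14, 22, 17]
  56 > parent 28 at index 1, swap → [52, 56, 35, 28, 23, 14, 22, 17]
  56 > parent 52 at index 0, swap → [56, 52, 35, 28, 23, 14, 22, 17]
Insert 33:
  append 33 at index 8 → [56, 52, 35, 28, 23, 14, 22, 17, 33]
  33 > parent 28 at index 3, swap → [56, 52, 35, 33, 23, 14, 22, 17, 28]
Insert 60:
  append 60 at index 9 → [56, 52, 35, 33, 23, 14, 22, 17, 28, 60]
  60 > parent 23 at index 4, swap → [56, 52, 35, 33, 60, 14, 22, 17, 28, 23]
  60 > parent 52 at index 1, swap → [56, 60, 35, 33, 52, 14, 22, 17, 28, 23]
  60 > parent 56 at index 0, swap → [60, 56, 35, 33, 52, 14, 22, 17, 28, 23]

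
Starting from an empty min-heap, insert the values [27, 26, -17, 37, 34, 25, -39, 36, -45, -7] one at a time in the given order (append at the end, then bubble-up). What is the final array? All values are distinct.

Insert 27:
  append 27 at index 0 → [27] (no swap needed)
Insert 26:
  append 26 at index 1 → [27, 26]
  26 < parent 27 at index 0, swap → [26, 27]
Insert -17:
  append -17 at index 2 → [26, 27, -17]
  -17 < parent 26 at index 0, swap → [-17, 27, 26]
Insert 37:
  append 37 at index 3 → [-17, 27, 26, 37] (no swap needed)
Insert 34:
  append 34 at index 4 → [-17, 27, 26, 37, 34] (no swap needed)
Insert 25:
  append 25 at index 5 → [-17, 27, 26, 37, 34, 25]
  25 < parent 26 at index 2, swap → [-17, 27, 25, 37, 34, 26]
Insert -39:
  append -39 at index 6 → [-17, 27, 25, 37, 34, 26, -39]
  -39 < parent 25 at index 2, swap → [-17, 27, -39, 37, 34, 26, 25]
  -39 < parent -17 at index 0, swap → [-39, 27, -17, 37, 34, 26, 25]
Insert 36:
  append 36 at index 7 → [-39, 27, -17, 37, 34, 26, 25, 36]
  36 < parent 37 at index 3, swap → [-39, 27, -17, 36, 34, 26, 25, 37]
Insert -45:
  append -45 at index 8 → [-39, 27, -17, 36, 34, 26, 25, 37, -45]
  -45 < parent 36 at index 3, swap → [-39, 27, -17, -45, 34, 26, 25, 37, 36]
  -45 < parent 27 at index 1, swap → [-39, -45, -17, 27, 34, 26, 25, 37, 36]
  -45 < parent -39 at index 0, swap → [-45, -39, -17, 27, 34, 26, 25, 37, 36]
Insert -7:
  append -7 at index 9 → [-45, -39, -17, 27, 34, 26, 25, 37, 36, -7]
  -7 < parent 34 at index 4, swap → [-45, -39, -17, 27, -7, 26, 25, 37, 36, 34]

[-45, -39, -17, 27, -7, 26, 25, 37, 36, 34]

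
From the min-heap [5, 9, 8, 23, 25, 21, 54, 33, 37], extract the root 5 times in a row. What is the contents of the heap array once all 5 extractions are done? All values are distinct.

[25, 33, 37, 54]

extract-min #1 returns 5:
  remove root 5; move last element 37 to root → [37, 9, 8, 23, 25, 21, 54, 33]
  37 vs smaller child 8 at index 2, swap → [8, 9, 37, 23, 25, 21, 54, 33]
  37 vs smaller child 21 at index 5, swap → [8, 9, 21, 23, 25, 37, 54, 33]
extract-min #2 returns 8:
  remove root 8; move last element 33 to root → [33, 9, 21, 23, 25, 37, 54]
  33 vs smaller child 9 at index 1, swap → [9, 33, 21, 23, 25, 37, 54]
  33 vs smaller child 23 at index 3, swap → [9, 23, 21, 33, 25, 37, 54]
extract-min #3 returns 9:
  remove root 9; move last element 54 to root → [54, 23, 21, 33, 25, 37]
  54 vs smaller child 21 at index 2, swap → [21, 23, 54, 33, 25, 37]
  54 vs only child 37 at index 5, swap → [21, 23, 37, 33, 25, 54]
extract-min #4 returns 21:
  remove root 21; move last element 54 to root → [54, 23, 37, 33, 25]
  54 vs smaller child 23 at index 1, swap → [23, 54, 37, 33, 25]
  54 vs smaller child 25 at index 4, swap → [23, 25, 37, 33, 54]
extract-min #5 returns 23:
  remove root 23; move last element 54 to root → [54, 25, 37, 33]
  54 vs smaller child 25 at index 1, swap → [25, 54, 37, 33]
  54 vs only child 33 at index 3, swap → [25, 33, 37, 54]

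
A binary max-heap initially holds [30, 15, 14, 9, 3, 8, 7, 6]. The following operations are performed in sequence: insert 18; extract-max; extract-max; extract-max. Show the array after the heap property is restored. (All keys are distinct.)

insert 18:
  append 18 at index 8 → [30, 15, 14, 9, 3, 8, 7, 6, 18]
  18 > parent 9 at index 3, swap → [30, 15, 14, 18, 3, 8, 7, 6, 9]
  18 > parent 15 at index 1, swap → [30, 18, 14, 15, 3, 8, 7, 6, 9]
extract-max → returns 30:
  remove root 30; move last element 9 to root → [9, 18, 14, 15, 3, 8, 7, 6]
  9 vs larger child 18 at index 1, swap → [18, 9, 14, 15, 3, 8, 7, 6]
  9 vs larger child 15 at index 3, swap → [18, 15, 14, 9, 3, 8, 7, 6]
extract-max → returns 18:
  remove root 18; move last element 6 to root → [6, 15, 14, 9, 3, 8, 7]
  6 vs larger child 15 at index 1, swap → [15, 6, 14, 9, 3, 8, 7]
  6 vs larger child 9 at index 3, swap → [15, 9, 14, 6, 3, 8, 7]
extract-max → returns 15:
  remove root 15; move last element 7 to root → [7, 9, 14, 6, 3, 8]
  7 vs larger child 14 at index 2, swap → [14, 9, 7, 6, 3, 8]
  7 vs only child 8 at index 5, swap → [14, 9, 8, 6, 3, 7]

[14, 9, 8, 6, 3, 7]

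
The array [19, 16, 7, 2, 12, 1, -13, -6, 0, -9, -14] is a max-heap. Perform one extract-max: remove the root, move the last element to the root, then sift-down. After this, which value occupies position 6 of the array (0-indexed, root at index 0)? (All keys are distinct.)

-13

remove root 19; move last element -14 to root → [-14, 16, 7, 2, 12, 1, -13, -6, 0, -9]
-14 vs larger child 16 at index 1, swap → [16, -14, 7, 2, 12, 1, -13, -6, 0, -9]
-14 vs larger child 12 at index 4, swap → [16, 12, 7, 2, -14, 1, -13, -6, 0, -9]
-14 vs only child -9 at index 9, swap → [16, 12, 7, 2, -9, 1, -13, -6, 0, -14]
resulting array: [16, 12, 7, 2, -9, 1, -13, -6, 0, -14]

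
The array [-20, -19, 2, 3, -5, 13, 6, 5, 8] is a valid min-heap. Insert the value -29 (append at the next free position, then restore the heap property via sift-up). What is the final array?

append -29 at index 9 → [-20, -19, 2, 3, -5, 13, 6, 5, 8, -29]
-29 < parent -5 at index 4, swap → [-20, -19, 2, 3, -29, 13, 6, 5, 8, -5]
-29 < parent -19 at index 1, swap → [-20, -29, 2, 3, -19, 13, 6, 5, 8, -5]
-29 < parent -20 at index 0, swap → [-29, -20, 2, 3, -19, 13, 6, 5, 8, -5]

[-29, -20, 2, 3, -19, 13, 6, 5, 8, -5]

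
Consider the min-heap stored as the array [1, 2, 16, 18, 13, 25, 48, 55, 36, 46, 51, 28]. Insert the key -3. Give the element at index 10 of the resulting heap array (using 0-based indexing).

51

append -3 at index 12 → [1, 2, 16, 18, 13, 25, 48, 55, 36, 46, 51, 28, -3]
-3 < parent 25 at index 5, swap → [1, 2, 16, 18, 13, -3, 48, 55, 36, 46, 51, 28, 25]
-3 < parent 16 at index 2, swap → [1, 2, -3, 18, 13, 16, 48, 55, 36, 46, 51, 28, 25]
-3 < parent 1 at index 0, swap → [-3, 2, 1, 18, 13, 16, 48, 55, 36, 46, 51, 28, 25]
resulting array: [-3, 2, 1, 18, 13, 16, 48, 55, 36, 46, 51, 28, 25]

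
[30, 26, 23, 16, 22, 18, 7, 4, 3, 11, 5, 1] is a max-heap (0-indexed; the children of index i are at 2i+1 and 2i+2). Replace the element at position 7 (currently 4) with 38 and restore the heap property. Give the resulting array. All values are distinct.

set index 7 from 4 to 38 → [30, 26, 23, 16, 22, 18, 7, 38, 3, 11, 5, 1]
38 > parent 16 at index 3, swap → [30, 26, 23, 38, 22, 18, 7, 16, 3, 11, 5, 1]
38 > parent 26 at index 1, swap → [30, 38, 23, 26, 22, 18, 7, 16, 3, 11, 5, 1]
38 > parent 30 at index 0, swap → [38, 30, 23, 26, 22, 18, 7, 16, 3, 11, 5, 1]

[38, 30, 23, 26, 22, 18, 7, 16, 3, 11, 5, 1]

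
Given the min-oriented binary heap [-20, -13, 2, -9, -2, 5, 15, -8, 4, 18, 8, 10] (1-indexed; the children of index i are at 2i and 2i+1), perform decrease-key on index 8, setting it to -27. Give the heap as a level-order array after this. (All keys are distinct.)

set index 8 from -8 to -27 → [-20, -13, 2, -9, -2, 5, 15, -27, 4, 18, 8, 10]
-27 < parent -9 at index 4, swap → [-20, -13, 2, -27, -2, 5, 15, -9, 4, 18, 8, 10]
-27 < parent -13 at index 2, swap → [-20, -27, 2, -13, -2, 5, 15, -9, 4, 18, 8, 10]
-27 < parent -20 at index 1, swap → [-27, -20, 2, -13, -2, 5, 15, -9, 4, 18, 8, 10]

[-27, -20, 2, -13, -2, 5, 15, -9, 4, 18, 8, 10]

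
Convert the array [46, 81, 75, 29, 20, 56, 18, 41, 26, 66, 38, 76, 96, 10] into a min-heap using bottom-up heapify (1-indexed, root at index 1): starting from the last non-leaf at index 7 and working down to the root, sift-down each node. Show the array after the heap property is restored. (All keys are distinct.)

sift down from index 7:
  18 vs only child 10 at index 14, swap → [46, 81, 75, 29, 20, 56, 10, 41, 26, 66, 38, 76, 96, 18]
sift down from index 6: already satisfies heap property
sift down from index 5: already satisfies heap property
sift down from index 4:
  29 vs smaller child 26 at index 9, swap → [46, 81, 75, 26, 20, 56, 10, 41, 29, 66, 38, 76, 96, 18]
sift down from index 3:
  75 vs smaller child 10 at index 7, swap → [46, 81, 10, 26, 20, 56, 75, 41, 29, 66, 38, 76, 96, 18]
  75 vs only child 18 at index 14, swap → [46, 81, 10, 26, 20, 56, 18, 41, 29, 66, 38, 76, 96, 75]
sift down from index 2:
  81 vs smaller child 20 at index 5, swap → [46, 20, 10, 26, 81, 56, 18, 41, 29, 66, 38, 76, 96, 75]
  81 vs smaller child 38 at index 11, swap → [46, 20, 10, 26, 38, 56, 18, 41, 29, 66, 81, 76, 96, 75]
sift down from index 1:
  46 vs smaller child 10 at index 3, swap → [10, 20, 46, 26, 38, 56, 18, 41, 29, 66, 81, 76, 96, 75]
  46 vs smaller child 18 at index 7, swap → [10, 20, 18, 26, 38, 56, 46, 41, 29, 66, 81, 76, 96, 75]

[10, 20, 18, 26, 38, 56, 46, 41, 29, 66, 81, 76, 96, 75]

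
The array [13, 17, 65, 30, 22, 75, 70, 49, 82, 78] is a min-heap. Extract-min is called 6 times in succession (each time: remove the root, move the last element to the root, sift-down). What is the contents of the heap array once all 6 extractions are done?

[70, 78, 75, 82]

extract-min #1 returns 13:
  remove root 13; move last element 78 to root → [78, 17, 65, 30, 22, 75, 70, 49, 82]
  78 vs smaller child 17 at index 1, swap → [17, 78, 65, 30, 22, 75, 70, 49, 82]
  78 vs smaller child 22 at index 4, swap → [17, 22, 65, 30, 78, 75, 70, 49, 82]
extract-min #2 returns 17:
  remove root 17; move last element 82 to root → [82, 22, 65, 30, 78, 75, 70, 49]
  82 vs smaller child 22 at index 1, swap → [22, 82, 65, 30, 78, 75, 70, 49]
  82 vs smaller child 30 at index 3, swap → [22, 30, 65, 82, 78, 75, 70, 49]
  82 vs only child 49 at index 7, swap → [22, 30, 65, 49, 78, 75, 70, 82]
extract-min #3 returns 22:
  remove root 22; move last element 82 to root → [82, 30, 65, 49, 78, 75, 70]
  82 vs smaller child 30 at index 1, swap → [30, 82, 65, 49, 78, 75, 70]
  82 vs smaller child 49 at index 3, swap → [30, 49, 65, 82, 78, 75, 70]
extract-min #4 returns 30:
  remove root 30; move last element 70 to root → [70, 49, 65, 82, 78, 75]
  70 vs smaller child 49 at index 1, swap → [49, 70, 65, 82, 78, 75]
extract-min #5 returns 49:
  remove root 49; move last element 75 to root → [75, 70, 65, 82, 78]
  75 vs smaller child 65 at index 2, swap → [65, 70, 75, 82, 78]
extract-min #6 returns 65:
  remove root 65; move last element 78 to root → [78, 70, 75, 82]
  78 vs smaller child 70 at index 1, swap → [70, 78, 75, 82]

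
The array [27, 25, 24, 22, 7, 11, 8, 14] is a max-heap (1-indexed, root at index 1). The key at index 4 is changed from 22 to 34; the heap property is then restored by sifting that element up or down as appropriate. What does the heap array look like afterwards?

[34, 27, 24, 25, 7, 11, 8, 14]

set index 4 from 22 to 34 → [27, 25, 24, 34, 7, 11, 8, 14]
34 > parent 25 at index 2, swap → [27, 34, 24, 25, 7, 11, 8, 14]
34 > parent 27 at index 1, swap → [34, 27, 24, 25, 7, 11, 8, 14]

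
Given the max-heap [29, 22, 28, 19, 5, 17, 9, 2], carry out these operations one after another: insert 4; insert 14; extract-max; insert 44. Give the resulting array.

insert 4:
  append 4 at index 8 → [29, 22, 28, 19, 5, 17, 9, 2, 4] (no swap needed)
insert 14:
  append 14 at index 9 → [29, 22, 28, 19, 5, 17, 9, 2, 4, 14]
  14 > parent 5 at index 4, swap → [29, 22, 28, 19, 14, 17, 9, 2, 4, 5]
extract-max → returns 29:
  remove root 29; move last element 5 to root → [5, 22, 28, 19, 14, 17, 9, 2, 4]
  5 vs larger child 28 at index 2, swap → [28, 22, 5, 19, 14, 17, 9, 2, 4]
  5 vs larger child 17 at index 5, swap → [28, 22, 17, 19, 14, 5, 9, 2, 4]
insert 44:
  append 44 at index 9 → [28, 22, 17, 19, 14, 5, 9, 2, 4, 44]
  44 > parent 14 at index 4, swap → [28, 22, 17, 19, 44, 5, 9, 2, 4, 14]
  44 > parent 22 at index 1, swap → [28, 44, 17, 19, 22, 5, 9, 2, 4, 14]
  44 > parent 28 at index 0, swap → [44, 28, 17, 19, 22, 5, 9, 2, 4, 14]

[44, 28, 17, 19, 22, 5, 9, 2, 4, 14]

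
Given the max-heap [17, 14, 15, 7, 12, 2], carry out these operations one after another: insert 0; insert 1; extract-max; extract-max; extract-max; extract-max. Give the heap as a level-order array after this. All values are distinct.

[7, 1, 2, 0]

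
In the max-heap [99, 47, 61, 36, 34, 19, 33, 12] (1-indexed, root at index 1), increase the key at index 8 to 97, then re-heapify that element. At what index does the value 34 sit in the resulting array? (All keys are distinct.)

5

set index 8 from 12 to 97 → [99, 47, 61, 36, 34, 19, 33, 97]
97 > parent 36 at index 4, swap → [99, 47, 61, 97, 34, 19, 33, 36]
97 > parent 47 at index 2, swap → [99, 97, 61, 47, 34, 19, 33, 36]
resulting array: [99, 97, 61, 47, 34, 19, 33, 36]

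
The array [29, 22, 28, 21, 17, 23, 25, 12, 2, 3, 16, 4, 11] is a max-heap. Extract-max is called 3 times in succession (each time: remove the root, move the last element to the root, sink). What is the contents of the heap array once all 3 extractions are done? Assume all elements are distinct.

extract-max #1 returns 29:
  remove root 29; move last element 11 to root → [11, 22, 28, 21, 17, 23, 25, 12, 2, 3, 16, 4]
  11 vs larger child 28 at index 2, swap → [28, 22, 11, 21, 17, 23, 25, 12, 2, 3, 16, 4]
  11 vs larger child 25 at index 6, swap → [28, 22, 25, 21, 17, 23, 11, 12, 2, 3, 16, 4]
extract-max #2 returns 28:
  remove root 28; move last element 4 to root → [4, 22, 25, 21, 17, 23, 11, 12, 2, 3, 16]
  4 vs larger child 25 at index 2, swap → [25, 22, 4, 21, 17, 23, 11, 12, 2, 3, 16]
  4 vs larger child 23 at index 5, swap → [25, 22, 23, 21, 17, 4, 11, 12, 2, 3, 16]
extract-max #3 returns 25:
  remove root 25; move last element 16 to root → [16, 22, 23, 21, 17, 4, 11, 12, 2, 3]
  16 vs larger child 23 at index 2, swap → [23, 22, 16, 21, 17, 4, 11, 12, 2, 3]

[23, 22, 16, 21, 17, 4, 11, 12, 2, 3]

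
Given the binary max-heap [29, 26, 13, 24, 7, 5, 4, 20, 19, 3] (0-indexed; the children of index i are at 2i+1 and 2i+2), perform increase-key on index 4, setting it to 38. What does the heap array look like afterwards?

set index 4 from 7 to 38 → [29, 26, 13, 24, 38, 5, 4, 20, 19, 3]
38 > parent 26 at index 1, swap → [29, 38, 13, 24, 26, 5, 4, 20, 19, 3]
38 > parent 29 at index 0, swap → [38, 29, 13, 24, 26, 5, 4, 20, 19, 3]

[38, 29, 13, 24, 26, 5, 4, 20, 19, 3]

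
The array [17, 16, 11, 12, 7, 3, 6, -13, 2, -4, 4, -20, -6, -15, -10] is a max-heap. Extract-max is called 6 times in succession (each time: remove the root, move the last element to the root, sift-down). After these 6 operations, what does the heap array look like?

extract-max #1 returns 17:
  remove root 17; move last element -10 to root → [-10, 16, 11, 12, 7, 3, 6, -13, 2, -4, 4, -20, -6, -15]
  -10 vs larger child 16 at index 1, swap → [16, -10, 11, 12, 7, 3, 6, -13, 2, -4, 4, -20, -6, -15]
  -10 vs larger child 12 at index 3, swap → [16, 12, 11, -10, 7, 3, 6, -13, 2, -4, 4, -20, -6, -15]
  -10 vs larger child 2 at index 8, swap → [16, 12, 11, 2, 7, 3, 6, -13, -10, -4, 4, -20, -6, -15]
extract-max #2 returns 16:
  remove root 16; move last element -15 to root → [-15, 12, 11, 2, 7, 3, 6, -13, -10, -4, 4, -20, -6]
  -15 vs larger child 12 at index 1, swap → [12, -15, 11, 2, 7, 3, 6, -13, -10, -4, 4, -20, -6]
  -15 vs larger child 7 at index 4, swap → [12, 7, 11, 2, -15, 3, 6, -13, -10, -4, 4, -20, -6]
  -15 vs larger child 4 at index 10, swap → [12, 7, 11, 2, 4, 3, 6, -13, -10, -4, -15, -20, -6]
extract-max #3 returns 12:
  remove root 12; move last element -6 to root → [-6, 7, 11, 2, 4, 3, 6, -13, -10, -4, -15, -20]
  -6 vs larger child 11 at index 2, swap → [11, 7, -6, 2, 4, 3, 6, -13, -10, -4, -15, -20]
  -6 vs larger child 6 at index 6, swap → [11, 7, 6, 2, 4, 3, -6, -13, -10, -4, -15, -20]
extract-max #4 returns 11:
  remove root 11; move last element -20 to root → [-20, 7, 6, 2, 4, 3, -6, -13, -10, -4, -15]
  -20 vs larger child 7 at index 1, swap → [7, -20, 6, 2, 4, 3, -6, -13, -10, -4, -15]
  -20 vs larger child 4 at index 4, swap → [7, 4, 6, 2, -20, 3, -6, -13, -10, -4, -15]
  -20 vs larger child -4 at index 9, swap → [7, 4, 6, 2, -4, 3, -6, -13, -10, -20, -15]
extract-max #5 returns 7:
  remove root 7; move last element -15 to root → [-15, 4, 6, 2, -4, 3, -6, -13, -10, -20]
  -15 vs larger child 6 at index 2, swap → [6, 4, -15, 2, -4, 3, -6, -13, -10, -20]
  -15 vs larger child 3 at index 5, swap → [6, 4, 3, 2, -4, -15, -6, -13, -10, -20]
extract-max #6 returns 6:
  remove root 6; move last element -20 to root → [-20, 4, 3, 2, -4, -15, -6, -13, -10]
  -20 vs larger child 4 at index 1, swap → [4, -20, 3, 2, -4, -15, -6, -13, -10]
  -20 vs larger child 2 at index 3, swap → [4, 2, 3, -20, -4, -15, -6, -13, -10]
  -20 vs larger child -10 at index 8, swap → [4, 2, 3, -10, -4, -15, -6, -13, -20]

[4, 2, 3, -10, -4, -15, -6, -13, -20]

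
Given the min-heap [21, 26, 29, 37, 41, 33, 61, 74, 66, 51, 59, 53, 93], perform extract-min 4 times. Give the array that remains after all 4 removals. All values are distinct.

[37, 41, 53, 66, 51, 59, 61, 74, 93]

extract-min #1 returns 21:
  remove root 21; move last element 93 to root → [93, 26, 29, 37, 41, 33, 61, 74, 66, 51, 59, 53]
  93 vs smaller child 26 at index 1, swap → [26, 93, 29, 37, 41, 33, 61, 74, 66, 51, 59, 53]
  93 vs smaller child 37 at index 3, swap → [26, 37, 29, 93, 41, 33, 61, 74, 66, 51, 59, 53]
  93 vs smaller child 66 at index 8, swap → [26, 37, 29, 66, 41, 33, 61, 74, 93, 51, 59, 53]
extract-min #2 returns 26:
  remove root 26; move last element 53 to root → [53, 37, 29, 66, 41, 33, 61, 74, 93, 51, 59]
  53 vs smaller child 29 at index 2, swap → [29, 37, 53, 66, 41, 33, 61, 74, 93, 51, 59]
  53 vs smaller child 33 at index 5, swap → [29, 37, 33, 66, 41, 53, 61, 74, 93, 51, 59]
extract-min #3 returns 29:
  remove root 29; move last element 59 to root → [59, 37, 33, 66, 41, 53, 61, 74, 93, 51]
  59 vs smaller child 33 at index 2, swap → [33, 37, 59, 66, 41, 53, 61, 74, 93, 51]
  59 vs smaller child 53 at index 5, swap → [33, 37, 53, 66, 41, 59, 61, 74, 93, 51]
extract-min #4 returns 33:
  remove root 33; move last element 51 to root → [51, 37, 53, 66, 41, 59, 61, 74, 93]
  51 vs smaller child 37 at index 1, swap → [37, 51, 53, 66, 41, 59, 61, 74, 93]
  51 vs smaller child 41 at index 4, swap → [37, 41, 53, 66, 51, 59, 61, 74, 93]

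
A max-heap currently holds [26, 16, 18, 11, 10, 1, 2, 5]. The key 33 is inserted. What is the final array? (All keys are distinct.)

append 33 at index 8 → [26, 16, 18, 11, 10, 1, 2, 5, 33]
33 > parent 11 at index 3, swap → [26, 16, 18, 33, 10, 1, 2, 5, 11]
33 > parent 16 at index 1, swap → [26, 33, 18, 16, 10, 1, 2, 5, 11]
33 > parent 26 at index 0, swap → [33, 26, 18, 16, 10, 1, 2, 5, 11]

[33, 26, 18, 16, 10, 1, 2, 5, 11]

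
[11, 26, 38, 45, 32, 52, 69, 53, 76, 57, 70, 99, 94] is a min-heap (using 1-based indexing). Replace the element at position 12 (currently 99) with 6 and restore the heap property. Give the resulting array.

set index 12 from 99 to 6 → [11, 26, 38, 45, 32, 52, 69, 53, 76, 57, 70, 6, 94]
6 < parent 52 at index 6, swap → [11, 26, 38, 45, 32, 6, 69, 53, 76, 57, 70, 52, 94]
6 < parent 38 at index 3, swap → [11, 26, 6, 45, 32, 38, 69, 53, 76, 57, 70, 52, 94]
6 < parent 11 at index 1, swap → [6, 26, 11, 45, 32, 38, 69, 53, 76, 57, 70, 52, 94]

[6, 26, 11, 45, 32, 38, 69, 53, 76, 57, 70, 52, 94]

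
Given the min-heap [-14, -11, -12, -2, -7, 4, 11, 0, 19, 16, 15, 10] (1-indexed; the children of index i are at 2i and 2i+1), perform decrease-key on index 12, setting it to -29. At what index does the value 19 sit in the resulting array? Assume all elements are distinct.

9

set index 12 from 10 to -29 → [-14, -11, -12, -2, -7, 4, 11, 0, 19, 16, 15, -29]
-29 < parent 4 at index 6, swap → [-14, -11, -12, -2, -7, -29, 11, 0, 19, 16, 15, 4]
-29 < parent -12 at index 3, swap → [-14, -11, -29, -2, -7, -12, 11, 0, 19, 16, 15, 4]
-29 < parent -14 at index 1, swap → [-29, -11, -14, -2, -7, -12, 11, 0, 19, 16, 15, 4]
resulting array: [-29, -11, -14, -2, -7, -12, 11, 0, 19, 16, 15, 4]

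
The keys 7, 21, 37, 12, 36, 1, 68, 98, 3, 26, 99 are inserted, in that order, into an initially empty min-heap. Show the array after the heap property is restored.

[1, 3, 7, 12, 26, 37, 68, 98, 21, 36, 99]

Insert 7:
  append 7 at index 0 → [7] (no swap needed)
Insert 21:
  append 21 at index 1 → [7, 21] (no swap needed)
Insert 37:
  append 37 at index 2 → [7, 21, 37] (no swap needed)
Insert 12:
  append 12 at index 3 → [7, 21, 37, 12]
  12 < parent 21 at index 1, swap → [7, 12, 37, 21]
Insert 36:
  append 36 at index 4 → [7, 12, 37, 21, 36] (no swap needed)
Insert 1:
  append 1 at index 5 → [7, 12, 37, 21, 36, 1]
  1 < parent 37 at index 2, swap → [7, 12, 1, 21, 36, 37]
  1 < parent 7 at index 0, swap → [1, 12, 7, 21, 36, 37]
Insert 68:
  append 68 at index 6 → [1, 12, 7, 21, 36, 37, 68] (no swap needed)
Insert 98:
  append 98 at index 7 → [1, 12, 7, 21, 36, 37, 68, 98] (no swap needed)
Insert 3:
  append 3 at index 8 → [1, 12, 7, 21, 36, 37, 68, 98, 3]
  3 < parent 21 at index 3, swap → [1, 12, 7, 3, 36, 37, 68, 98, 21]
  3 < parent 12 at index 1, swap → [1, 3, 7, 12, 36, 37, 68, 98, 21]
Insert 26:
  append 26 at index 9 → [1, 3, 7, 12, 36, 37, 68, 98, 21, 26]
  26 < parent 36 at index 4, swap → [1, 3, 7, 12, 26, 37, 68, 98, 21, 36]
Insert 99:
  append 99 at index 10 → [1, 3, 7, 12, 26, 37, 68, 98, 21, 36, 99] (no swap needed)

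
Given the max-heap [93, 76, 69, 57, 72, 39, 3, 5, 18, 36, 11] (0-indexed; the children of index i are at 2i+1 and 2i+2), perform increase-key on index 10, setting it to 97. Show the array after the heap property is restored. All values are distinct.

set index 10 from 11 to 97 → [93, 76, 69, 57, 72, 39, 3, 5, 18, 36, 97]
97 > parent 72 at index 4, swap → [93, 76, 69, 57, 97, 39, 3, 5, 18, 36, 72]
97 > parent 76 at index 1, swap → [93, 97, 69, 57, 76, 39, 3, 5, 18, 36, 72]
97 > parent 93 at index 0, swap → [97, 93, 69, 57, 76, 39, 3, 5, 18, 36, 72]

[97, 93, 69, 57, 76, 39, 3, 5, 18, 36, 72]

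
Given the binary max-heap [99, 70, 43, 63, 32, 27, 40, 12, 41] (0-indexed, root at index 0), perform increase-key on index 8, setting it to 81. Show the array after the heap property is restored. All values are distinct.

[99, 81, 43, 70, 32, 27, 40, 12, 63]

set index 8 from 41 to 81 → [99, 70, 43, 63, 32, 27, 40, 12, 81]
81 > parent 63 at index 3, swap → [99, 70, 43, 81, 32, 27, 40, 12, 63]
81 > parent 70 at index 1, swap → [99, 81, 43, 70, 32, 27, 40, 12, 63]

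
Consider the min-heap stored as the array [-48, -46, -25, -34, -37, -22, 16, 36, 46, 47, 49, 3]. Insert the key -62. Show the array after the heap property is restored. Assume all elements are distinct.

append -62 at index 12 → [-48, -46, -25, -34, -37, -22, 16, 36, 46, 47, 49, 3, -62]
-62 < parent -22 at index 5, swap → [-48, -46, -25, -34, -37, -62, 16, 36, 46, 47, 49, 3, -22]
-62 < parent -25 at index 2, swap → [-48, -46, -62, -34, -37, -25, 16, 36, 46, 47, 49, 3, -22]
-62 < parent -48 at index 0, swap → [-62, -46, -48, -34, -37, -25, 16, 36, 46, 47, 49, 3, -22]

[-62, -46, -48, -34, -37, -25, 16, 36, 46, 47, 49, 3, -22]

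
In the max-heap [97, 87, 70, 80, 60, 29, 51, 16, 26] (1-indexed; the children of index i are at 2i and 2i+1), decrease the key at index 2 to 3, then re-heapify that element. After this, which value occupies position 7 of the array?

set index 2 from 87 to 3 → [97, 3, 70, 80, 60, 29, 51, 16, 26]
3 vs larger child 80 at index 4, swap → [97, 80, 70, 3, 60, 29, 51, 16, 26]
3 vs larger child 26 at index 9, swap → [97, 80, 70, 26, 60, 29, 51, 16, 3]
resulting array: [97, 80, 70, 26, 60, 29, 51, 16, 3]

51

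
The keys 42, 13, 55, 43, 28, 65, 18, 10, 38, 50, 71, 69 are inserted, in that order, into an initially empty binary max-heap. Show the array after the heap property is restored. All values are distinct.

[71, 65, 69, 38, 50, 55, 18, 10, 13, 28, 43, 42]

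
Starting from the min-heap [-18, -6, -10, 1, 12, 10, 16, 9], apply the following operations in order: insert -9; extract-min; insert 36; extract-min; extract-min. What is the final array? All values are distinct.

insert -9:
  append -9 at index 8 → [-18, -6, -10, 1, 12, 10, 16, 9, -9]
  -9 < parent 1 at index 3, swap → [-18, -6, -10, -9, 12, 10, 16, 9, 1]
  -9 < parent -6 at index 1, swap → [-18, -9, -10, -6, 12, 10, 16, 9, 1]
extract-min → returns -18:
  remove root -18; move last element 1 to root → [1, -9, -10, -6, 12, 10, 16, 9]
  1 vs smaller child -10 at index 2, swap → [-10, -9, 1, -6, 12, 10, 16, 9]
insert 36:
  append 36 at index 8 → [-10, -9, 1, -6, 12, 10, 16, 9, 36] (no swap needed)
extract-min → returns -10:
  remove root -10; move last element 36 to root → [36, -9, 1, -6, 12, 10, 16, 9]
  36 vs smaller child -9 at index 1, swap → [-9, 36, 1, -6, 12, 10, 16, 9]
  36 vs smaller child -6 at index 3, swap → [-9, -6, 1, 36, 12, 10, 16, 9]
  36 vs only child 9 at index 7, swap → [-9, -6, 1, 9, 12, 10, 16, 36]
extract-min → returns -9:
  remove root -9; move last element 36 to root → [36, -6, 1, 9, 12, 10, 16]
  36 vs smaller child -6 at index 1, swap → [-6, 36, 1, 9, 12, 10, 16]
  36 vs smaller child 9 at index 3, swap → [-6, 9, 1, 36, 12, 10, 16]

[-6, 9, 1, 36, 12, 10, 16]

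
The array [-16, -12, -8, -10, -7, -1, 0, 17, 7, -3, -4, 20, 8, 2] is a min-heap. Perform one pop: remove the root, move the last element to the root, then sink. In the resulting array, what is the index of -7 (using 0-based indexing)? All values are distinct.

4

remove root -16; move last element 2 to root → [2, -12, -8, -10, -7, -1, 0, 17, 7, -3, -4, 20, 8]
2 vs smaller child -12 at index 1, swap → [-12, 2, -8, -10, -7, -1, 0, 17, 7, -3, -4, 20, 8]
2 vs smaller child -10 at index 3, swap → [-12, -10, -8, 2, -7, -1, 0, 17, 7, -3, -4, 20, 8]
resulting array: [-12, -10, -8, 2, -7, -1, 0, 17, 7, -3, -4, 20, 8]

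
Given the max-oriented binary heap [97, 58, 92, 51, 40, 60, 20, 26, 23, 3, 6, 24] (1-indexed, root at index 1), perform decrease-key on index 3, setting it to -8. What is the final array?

set index 3 from 92 to -8 → [97, 58, -8, 51, 40, 60, 20, 26, 23, 3, 6, 24]
-8 vs larger child 60 at index 6, swap → [97, 58, 60, 51, 40, -8, 20, 26, 23, 3, 6, 24]
-8 vs only child 24 at index 12, swap → [97, 58, 60, 51, 40, 24, 20, 26, 23, 3, 6, -8]

[97, 58, 60, 51, 40, 24, 20, 26, 23, 3, 6, -8]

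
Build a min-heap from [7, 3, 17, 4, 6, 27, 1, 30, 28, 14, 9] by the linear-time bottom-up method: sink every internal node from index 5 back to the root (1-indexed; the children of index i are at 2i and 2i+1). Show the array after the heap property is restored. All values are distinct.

sift down from index 5: already satisfies heap property
sift down from index 4: already satisfies heap property
sift down from index 3:
  17 vs smaller child 1 at index 7, swap → [7, 3, 1, 4, 6, 27, 17, 30, 28, 14, 9]
sift down from index 2: already satisfies heap property
sift down from index 1:
  7 vs smaller child 1 at index 3, swap → [1, 3, 7, 4, 6, 27, 17, 30, 28, 14, 9]

[1, 3, 7, 4, 6, 27, 17, 30, 28, 14, 9]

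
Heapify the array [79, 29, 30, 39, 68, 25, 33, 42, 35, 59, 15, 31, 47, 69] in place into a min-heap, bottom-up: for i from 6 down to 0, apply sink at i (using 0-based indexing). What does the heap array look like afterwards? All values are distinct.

sift down from index 6: already satisfies heap property
sift down from index 5: already satisfies heap property
sift down from index 4:
  68 vs smaller child 15 at index 10, swap → [79, 29, 30, 39, 15, 25, 33, 42, 35, 59, 68, 31, 47, 69]
sift down from index 3:
  39 vs smaller child 35 at index 8, swap → [79, 29, 30, 35, 15, 25, 33, 42, 39, 59, 68, 31, 47, 69]
sift down from index 2:
  30 vs smaller child 25 at index 5, swap → [79, 29, 25, 35, 15, 30, 33, 42, 39, 59, 68, 31, 47, 69]
sift down from index 1:
  29 vs smaller child 15 at index 4, swap → [79, 15, 25, 35, 29, 30, 33, 42, 39, 59, 68, 31, 47, 69]
sift down from index 0:
  79 vs smaller child 15 at index 1, swap → [15, 79, 25, 35, 29, 30, 33, 42, 39, 59, 68, 31, 47, 69]
  79 vs smaller child 29 at index 4, swap → [15, 29, 25, 35, 79, 30, 33, 42, 39, 59, 68, 31, 47, 69]
  79 vs smaller child 59 at index 9, swap → [15, 29, 25, 35, 59, 30, 33, 42, 39, 79, 68, 31, 47, 69]

[15, 29, 25, 35, 59, 30, 33, 42, 39, 79, 68, 31, 47, 69]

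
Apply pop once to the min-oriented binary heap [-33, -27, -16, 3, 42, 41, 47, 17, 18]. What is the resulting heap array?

[-27, 3, -16, 17, 42, 41, 47, 18]

remove root -33; move last element 18 to root → [18, -27, -16, 3, 42, 41, 47, 17]
18 vs smaller child -27 at index 1, swap → [-27, 18, -16, 3, 42, 41, 47, 17]
18 vs smaller child 3 at index 3, swap → [-27, 3, -16, 18, 42, 41, 47, 17]
18 vs only child 17 at index 7, swap → [-27, 3, -16, 17, 42, 41, 47, 18]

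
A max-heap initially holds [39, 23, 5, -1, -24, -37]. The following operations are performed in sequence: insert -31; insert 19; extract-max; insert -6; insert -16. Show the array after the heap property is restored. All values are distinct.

insert -31:
  append -31 at index 6 → [39, 23, 5, -1, -24, -37, -31] (no swap needed)
insert 19:
  append 19 at index 7 → [39, 23, 5, -1, -24, -37, -31, 19]
  19 > parent -1 at index 3, swap → [39, 23, 5, 19, -24, -37, -31, -1]
extract-max → returns 39:
  remove root 39; move last element -1 to root → [-1, 23, 5, 19, -24, -37, -31]
  -1 vs larger child 23 at index 1, swap → [23, -1, 5, 19, -24, -37, -31]
  -1 vs larger child 19 at index 3, swap → [23, 19, 5, -1, -24, -37, -31]
insert -6:
  append -6 at index 7 → [23, 19, 5, -1, -24, -37, -31, -6] (no swap needed)
insert -16:
  append -16 at index 8 → [23, 19, 5, -1, -24, -37, -31, -6, -16] (no swap needed)

[23, 19, 5, -1, -24, -37, -31, -6, -16]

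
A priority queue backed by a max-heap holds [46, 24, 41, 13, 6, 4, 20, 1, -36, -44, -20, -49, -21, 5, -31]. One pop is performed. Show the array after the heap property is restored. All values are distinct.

remove root 46; move last element -31 to root → [-31, 24, 41, 13, 6, 4, 20, 1, -36, -44, -20, -49, -21, 5]
-31 vs larger child 41 at index 2, swap → [41, 24, -31, 13, 6, 4, 20, 1, -36, -44, -20, -49, -21, 5]
-31 vs larger child 20 at index 6, swap → [41, 24, 20, 13, 6, 4, -31, 1, -36, -44, -20, -49, -21, 5]
-31 vs only child 5 at index 13, swap → [41, 24, 20, 13, 6, 4, 5, 1, -36, -44, -20, -49, -21, -31]

[41, 24, 20, 13, 6, 4, 5, 1, -36, -44, -20, -49, -21, -31]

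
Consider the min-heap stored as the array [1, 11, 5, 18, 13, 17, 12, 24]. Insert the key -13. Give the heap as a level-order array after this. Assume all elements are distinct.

append -13 at index 8 → [1, 11, 5, 18, 13, 17, 12, 24, -13]
-13 < parent 18 at index 3, swap → [1, 11, 5, -13, 13, 17, 12, 24, 18]
-13 < parent 11 at index 1, swap → [1, -13, 5, 11, 13, 17, 12, 24, 18]
-13 < parent 1 at index 0, swap → [-13, 1, 5, 11, 13, 17, 12, 24, 18]

[-13, 1, 5, 11, 13, 17, 12, 24, 18]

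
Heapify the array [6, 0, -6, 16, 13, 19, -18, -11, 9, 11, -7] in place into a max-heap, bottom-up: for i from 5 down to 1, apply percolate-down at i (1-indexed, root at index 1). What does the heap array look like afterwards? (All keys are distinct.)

[19, 16, 6, 9, 13, -6, -18, -11, 0, 11, -7]

sift down from index 5: already satisfies heap property
sift down from index 4: already satisfies heap property
sift down from index 3:
  -6 vs larger child 19 at index 6, swap → [6, 0, 19, 16, 13, -6, -18, -11, 9, 11, -7]
sift down from index 2:
  0 vs larger child 16 at index 4, swap → [6, 16, 19, 0, 13, -6, -18, -11, 9, 11, -7]
  0 vs larger child 9 at index 9, swap → [6, 16, 19, 9, 13, -6, -18, -11, 0, 11, -7]
sift down from index 1:
  6 vs larger child 19 at index 3, swap → [19, 16, 6, 9, 13, -6, -18, -11, 0, 11, -7]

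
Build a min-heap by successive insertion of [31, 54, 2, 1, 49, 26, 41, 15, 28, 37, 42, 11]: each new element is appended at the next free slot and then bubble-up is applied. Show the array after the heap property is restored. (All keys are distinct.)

Insert 31:
  append 31 at index 0 → [31] (no swap needed)
Insert 54:
  append 54 at index 1 → [31, 54] (no swap needed)
Insert 2:
  append 2 at index 2 → [31, 54, 2]
  2 < parent 31 at index 0, swap → [2, 54, 31]
Insert 1:
  append 1 at index 3 → [2, 54, 31, 1]
  1 < parent 54 at index 1, swap → [2, 1, 31, 54]
  1 < parent 2 at index 0, swap → [1, 2, 31, 54]
Insert 49:
  append 49 at index 4 → [1, 2, 31, 54, 49] (no swap needed)
Insert 26:
  append 26 at index 5 → [1, 2, 31, 54, 49, 26]
  26 < parent 31 at index 2, swap → [1, 2, 26, 54, 49, 31]
Insert 41:
  append 41 at index 6 → [1, 2, 26, 54, 49, 31, 41] (no swap needed)
Insert 15:
  append 15 at index 7 → [1, 2, 26, 54, 49, 31, 41, 15]
  15 < parent 54 at index 3, swap → [1, 2, 26, 15, 49, 31, 41, 54]
Insert 28:
  append 28 at index 8 → [1, 2, 26, 15, 49, 31, 41, 54, 28] (no swap needed)
Insert 37:
  append 37 at index 9 → [1, 2, 26, 15, 49, 31, 41, 54, 28, 37]
  37 < parent 49 at index 4, swap → [1, 2, 26, 15, 37, 31, 41, 54, 28, 49]
Insert 42:
  append 42 at index 10 → [1, 2, 26, 15, 37, 31, 41, 54, 28, 49, 42] (no swap needed)
Insert 11:
  append 11 at index 11 → [1, 2, 26, 15, 37, 31, 41, 54, 28, 49, 42, 11]
  11 < parent 31 at index 5, swap → [1, 2, 26, 15, 37, 11, 41, 54, 28, 49, 42, 31]
  11 < parent 26 at index 2, swap → [1, 2, 11, 15, 37, 26, 41, 54, 28, 49, 42, 31]

[1, 2, 11, 15, 37, 26, 41, 54, 28, 49, 42, 31]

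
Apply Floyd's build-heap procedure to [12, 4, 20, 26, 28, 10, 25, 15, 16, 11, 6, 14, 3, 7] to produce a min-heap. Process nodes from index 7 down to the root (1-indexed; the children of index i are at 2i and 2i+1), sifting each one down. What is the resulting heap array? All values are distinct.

sift down from index 7:
  25 vs only child 7 at index 14, swap → [12, 4, 20, 26, 28, 10, 7, 15, 16, 11, 6, 14, 3, 25]
sift down from index 6:
  10 vs smaller child 3 at index 13, swap → [12, 4, 20, 26, 28, 3, 7, 15, 16, 11, 6, 14, 10, 25]
sift down from index 5:
  28 vs smaller child 6 at index 11, swap → [12, 4, 20, 26, 6, 3, 7, 15, 16, 11, 28, 14, 10, 25]
sift down from index 4:
  26 vs smaller child 15 at index 8, swap → [12, 4, 20, 15, 6, 3, 7, 26, 16, 11, 28, 14, 10, 25]
sift down from index 3:
  20 vs smaller child 3 at index 6, swap → [12, 4, 3, 15, 6, 20, 7, 26, 16, 11, 28, 14, 10, 25]
  20 vs smaller child 10 at index 13, swap → [12, 4, 3, 15, 6, 10, 7, 26, 16, 11, 28, 14, 20, 25]
sift down from index 2: already satisfies heap property
sift down from index 1:
  12 vs smaller child 3 at index 3, swap → [3, 4, 12, 15, 6, 10, 7, 26, 16, 11, 28, 14, 20, 25]
  12 vs smaller child 7 at index 7, swap → [3, 4, 7, 15, 6, 10, 12, 26, 16, 11, 28, 14, 20, 25]

[3, 4, 7, 15, 6, 10, 12, 26, 16, 11, 28, 14, 20, 25]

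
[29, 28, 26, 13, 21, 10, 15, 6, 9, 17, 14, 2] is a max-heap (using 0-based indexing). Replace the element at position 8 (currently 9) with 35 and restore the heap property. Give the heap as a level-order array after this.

[35, 29, 26, 28, 21, 10, 15, 6, 13, 17, 14, 2]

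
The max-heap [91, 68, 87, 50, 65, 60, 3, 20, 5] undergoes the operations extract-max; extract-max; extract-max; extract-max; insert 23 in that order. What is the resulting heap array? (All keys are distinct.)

extract-max → returns 91:
  remove root 91; move last element 5 to root → [5, 68, 87, 50, 65, 60, 3, 20]
  5 vs larger child 87 at index 2, swap → [87, 68, 5, 50, 65, 60, 3, 20]
  5 vs larger child 60 at index 5, swap → [87, 68, 60, 50, 65, 5, 3, 20]
extract-max → returns 87:
  remove root 87; move last element 20 to root → [20, 68, 60, 50, 65, 5, 3]
  20 vs larger child 68 at index 1, swap → [68, 20, 60, 50, 65, 5, 3]
  20 vs larger child 65 at index 4, swap → [68, 65, 60, 50, 20, 5, 3]
extract-max → returns 68:
  remove root 68; move last element 3 to root → [3, 65, 60, 50, 20, 5]
  3 vs larger child 65 at index 1, swap → [65, 3, 60, 50, 20, 5]
  3 vs larger child 50 at index 3, swap → [65, 50, 60, 3, 20, 5]
extract-max → returns 65:
  remove root 65; move last element 5 to root → [5, 50, 60, 3, 20]
  5 vs larger child 60 at index 2, swap → [60, 50, 5, 3, 20]
insert 23:
  append 23 at index 5 → [60, 50, 5, 3, 20, 23]
  23 > parent 5 at index 2, swap → [60, 50, 23, 3, 20, 5]

[60, 50, 23, 3, 20, 5]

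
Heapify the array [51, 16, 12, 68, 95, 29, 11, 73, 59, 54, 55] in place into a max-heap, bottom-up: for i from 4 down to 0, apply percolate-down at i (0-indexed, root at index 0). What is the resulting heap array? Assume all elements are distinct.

sift down from index 4: already satisfies heap property
sift down from index 3:
  68 vs larger child 73 at index 7, swap → [51, 16, 12, 73, 95, 29, 11, 68, 59, 54, 55]
sift down from index 2:
  12 vs larger child 29 at index 5, swap → [51, 16, 29, 73, 95, 12, 11, 68, 59, 54, 55]
sift down from index 1:
  16 vs larger child 95 at index 4, swap → [51, 95, 29, 73, 16, 12, 11, 68, 59, 54, 55]
  16 vs larger child 55 at index 10, swap → [51, 95, 29, 73, 55, 12, 11, 68, 59, 54, 16]
sift down from index 0:
  51 vs larger child 95 at index 1, swap → [95, 51, 29, 73, 55, 12, 11, 68, 59, 54, 16]
  51 vs larger child 73 at index 3, swap → [95, 73, 29, 51, 55, 12, 11, 68, 59, 54, 16]
  51 vs larger child 68 at index 7, swap → [95, 73, 29, 68, 55, 12, 11, 51, 59, 54, 16]

[95, 73, 29, 68, 55, 12, 11, 51, 59, 54, 16]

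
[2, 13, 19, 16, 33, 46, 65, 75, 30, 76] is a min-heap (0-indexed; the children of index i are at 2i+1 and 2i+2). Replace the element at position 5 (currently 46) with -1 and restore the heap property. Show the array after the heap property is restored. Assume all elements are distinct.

set index 5 from 46 to -1 → [2, 13, 19, 16, 33, -1, 65, 75, 30, 76]
-1 < parent 19 at index 2, swap → [2, 13, -1, 16, 33, 19, 65, 75, 30, 76]
-1 < parent 2 at index 0, swap → [-1, 13, 2, 16, 33, 19, 65, 75, 30, 76]

[-1, 13, 2, 16, 33, 19, 65, 75, 30, 76]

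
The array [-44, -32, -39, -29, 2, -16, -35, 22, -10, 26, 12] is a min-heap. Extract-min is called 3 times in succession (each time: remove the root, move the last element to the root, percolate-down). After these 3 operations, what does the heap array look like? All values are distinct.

[-32, -29, -16, -10, 2, 26, 12, 22]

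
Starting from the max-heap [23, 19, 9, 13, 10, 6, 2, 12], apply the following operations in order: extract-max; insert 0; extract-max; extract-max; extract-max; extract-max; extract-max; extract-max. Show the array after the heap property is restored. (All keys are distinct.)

[2, 0]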